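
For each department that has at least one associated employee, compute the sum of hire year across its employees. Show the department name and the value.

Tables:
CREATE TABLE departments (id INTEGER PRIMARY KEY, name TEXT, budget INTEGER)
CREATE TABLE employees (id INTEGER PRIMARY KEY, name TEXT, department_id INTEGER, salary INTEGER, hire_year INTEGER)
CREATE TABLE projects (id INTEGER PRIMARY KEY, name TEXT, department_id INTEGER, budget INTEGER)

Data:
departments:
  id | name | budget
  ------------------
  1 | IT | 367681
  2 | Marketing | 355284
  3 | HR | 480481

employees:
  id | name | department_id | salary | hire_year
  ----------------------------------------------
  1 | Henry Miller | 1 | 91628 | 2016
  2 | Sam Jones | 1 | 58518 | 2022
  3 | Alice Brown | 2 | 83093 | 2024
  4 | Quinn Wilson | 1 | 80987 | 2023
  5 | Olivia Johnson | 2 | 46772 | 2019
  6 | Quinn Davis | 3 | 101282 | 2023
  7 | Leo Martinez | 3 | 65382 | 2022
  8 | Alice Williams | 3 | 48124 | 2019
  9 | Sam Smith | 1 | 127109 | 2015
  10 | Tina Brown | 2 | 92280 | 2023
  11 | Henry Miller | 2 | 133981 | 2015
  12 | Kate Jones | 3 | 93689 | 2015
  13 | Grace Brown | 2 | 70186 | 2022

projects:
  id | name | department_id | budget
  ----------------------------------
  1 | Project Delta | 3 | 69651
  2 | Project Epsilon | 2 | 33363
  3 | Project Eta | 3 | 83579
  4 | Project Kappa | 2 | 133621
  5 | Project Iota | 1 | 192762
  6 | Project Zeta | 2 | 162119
SELECT p.name, SUM(c.hire_year) AS sum_hire_year FROM employees c JOIN departments p ON c.department_id = p.id GROUP BY p.id, p.name

Execution result:
name | sum_hire_year
IT | 8076
Marketing | 10103
HR | 8079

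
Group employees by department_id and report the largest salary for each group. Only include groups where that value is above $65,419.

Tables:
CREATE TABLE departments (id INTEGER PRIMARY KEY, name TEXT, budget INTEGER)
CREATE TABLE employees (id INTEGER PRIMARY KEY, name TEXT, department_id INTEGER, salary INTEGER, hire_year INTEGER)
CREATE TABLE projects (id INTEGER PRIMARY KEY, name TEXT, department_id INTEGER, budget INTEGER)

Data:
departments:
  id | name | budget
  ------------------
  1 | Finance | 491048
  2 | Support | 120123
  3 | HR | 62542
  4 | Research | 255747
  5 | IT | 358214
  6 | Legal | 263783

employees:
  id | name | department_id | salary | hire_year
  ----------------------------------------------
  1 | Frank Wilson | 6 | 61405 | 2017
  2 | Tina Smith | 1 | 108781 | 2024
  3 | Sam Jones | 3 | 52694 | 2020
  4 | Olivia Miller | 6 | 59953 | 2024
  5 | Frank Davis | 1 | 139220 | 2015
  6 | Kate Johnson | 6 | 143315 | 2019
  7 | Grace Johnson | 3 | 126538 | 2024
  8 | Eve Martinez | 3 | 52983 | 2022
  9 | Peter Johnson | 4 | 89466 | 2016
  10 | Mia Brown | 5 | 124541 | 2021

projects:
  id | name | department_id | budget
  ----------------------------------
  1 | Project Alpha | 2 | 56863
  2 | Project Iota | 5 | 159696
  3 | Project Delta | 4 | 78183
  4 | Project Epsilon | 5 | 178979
SELECT department_id, MAX(salary) AS max_salary FROM employees GROUP BY department_id HAVING MAX(salary) > 65419

Execution result:
department_id | max_salary
1 | 139220
3 | 126538
4 | 89466
5 | 124541
6 | 143315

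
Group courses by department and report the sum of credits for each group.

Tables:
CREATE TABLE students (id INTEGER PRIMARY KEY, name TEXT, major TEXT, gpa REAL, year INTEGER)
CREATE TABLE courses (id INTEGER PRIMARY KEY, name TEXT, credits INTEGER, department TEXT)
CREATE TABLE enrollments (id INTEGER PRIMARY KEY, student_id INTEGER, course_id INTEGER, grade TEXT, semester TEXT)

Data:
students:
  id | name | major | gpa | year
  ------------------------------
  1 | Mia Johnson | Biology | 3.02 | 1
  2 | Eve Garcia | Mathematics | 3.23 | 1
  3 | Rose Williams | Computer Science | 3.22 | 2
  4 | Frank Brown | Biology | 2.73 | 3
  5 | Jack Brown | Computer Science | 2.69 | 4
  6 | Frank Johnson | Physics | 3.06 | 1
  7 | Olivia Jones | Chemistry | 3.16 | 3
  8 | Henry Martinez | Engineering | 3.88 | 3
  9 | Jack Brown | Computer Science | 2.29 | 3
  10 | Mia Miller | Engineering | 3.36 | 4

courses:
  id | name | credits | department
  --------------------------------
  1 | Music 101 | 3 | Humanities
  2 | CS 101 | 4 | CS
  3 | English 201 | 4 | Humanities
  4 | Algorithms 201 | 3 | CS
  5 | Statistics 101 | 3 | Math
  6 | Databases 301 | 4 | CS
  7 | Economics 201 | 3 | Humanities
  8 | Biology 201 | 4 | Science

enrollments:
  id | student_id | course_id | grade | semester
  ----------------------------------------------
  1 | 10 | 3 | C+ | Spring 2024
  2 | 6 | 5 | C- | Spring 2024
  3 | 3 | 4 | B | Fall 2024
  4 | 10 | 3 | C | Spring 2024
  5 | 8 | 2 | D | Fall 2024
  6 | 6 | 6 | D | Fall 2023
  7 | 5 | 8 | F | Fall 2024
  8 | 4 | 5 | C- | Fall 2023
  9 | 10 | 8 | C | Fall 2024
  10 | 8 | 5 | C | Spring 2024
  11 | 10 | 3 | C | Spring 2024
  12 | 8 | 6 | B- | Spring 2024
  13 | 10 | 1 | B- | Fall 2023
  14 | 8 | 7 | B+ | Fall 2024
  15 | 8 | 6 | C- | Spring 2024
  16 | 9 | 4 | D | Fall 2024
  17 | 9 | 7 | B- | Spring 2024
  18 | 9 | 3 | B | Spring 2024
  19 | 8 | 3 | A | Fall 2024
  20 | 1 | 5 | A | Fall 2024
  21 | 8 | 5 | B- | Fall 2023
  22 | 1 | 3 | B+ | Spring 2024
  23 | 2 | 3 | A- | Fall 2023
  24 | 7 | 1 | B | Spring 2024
SELECT department, SUM(credits) AS sum_credits FROM courses GROUP BY department

Execution result:
department | sum_credits
CS | 11
Humanities | 10
Math | 3
Science | 4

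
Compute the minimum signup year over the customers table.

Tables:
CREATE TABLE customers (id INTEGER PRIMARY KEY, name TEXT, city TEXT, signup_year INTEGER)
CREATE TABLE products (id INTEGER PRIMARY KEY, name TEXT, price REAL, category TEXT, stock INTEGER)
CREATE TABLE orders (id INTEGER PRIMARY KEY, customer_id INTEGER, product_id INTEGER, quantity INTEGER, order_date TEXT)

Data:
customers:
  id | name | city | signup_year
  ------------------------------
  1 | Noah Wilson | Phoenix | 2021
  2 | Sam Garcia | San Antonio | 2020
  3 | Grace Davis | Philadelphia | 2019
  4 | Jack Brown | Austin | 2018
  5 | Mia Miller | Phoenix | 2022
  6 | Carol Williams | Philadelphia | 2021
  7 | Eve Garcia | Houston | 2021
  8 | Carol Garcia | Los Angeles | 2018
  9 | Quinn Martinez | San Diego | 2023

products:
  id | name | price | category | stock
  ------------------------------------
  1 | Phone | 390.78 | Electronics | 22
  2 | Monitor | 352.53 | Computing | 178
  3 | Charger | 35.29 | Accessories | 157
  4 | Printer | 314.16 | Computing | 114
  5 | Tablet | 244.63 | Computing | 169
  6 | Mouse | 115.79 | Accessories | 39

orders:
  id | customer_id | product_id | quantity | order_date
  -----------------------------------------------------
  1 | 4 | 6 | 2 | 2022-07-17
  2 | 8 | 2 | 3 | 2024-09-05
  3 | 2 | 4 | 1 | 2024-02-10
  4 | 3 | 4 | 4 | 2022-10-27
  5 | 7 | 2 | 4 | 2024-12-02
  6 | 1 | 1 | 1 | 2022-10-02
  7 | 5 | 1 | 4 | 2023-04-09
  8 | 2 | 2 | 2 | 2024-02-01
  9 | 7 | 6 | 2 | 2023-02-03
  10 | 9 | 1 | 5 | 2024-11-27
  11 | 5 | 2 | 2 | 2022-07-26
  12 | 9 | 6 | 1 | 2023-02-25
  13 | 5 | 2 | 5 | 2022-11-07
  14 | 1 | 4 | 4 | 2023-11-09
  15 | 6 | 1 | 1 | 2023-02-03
SELECT MIN(signup_year) FROM customers

Execution result:
2018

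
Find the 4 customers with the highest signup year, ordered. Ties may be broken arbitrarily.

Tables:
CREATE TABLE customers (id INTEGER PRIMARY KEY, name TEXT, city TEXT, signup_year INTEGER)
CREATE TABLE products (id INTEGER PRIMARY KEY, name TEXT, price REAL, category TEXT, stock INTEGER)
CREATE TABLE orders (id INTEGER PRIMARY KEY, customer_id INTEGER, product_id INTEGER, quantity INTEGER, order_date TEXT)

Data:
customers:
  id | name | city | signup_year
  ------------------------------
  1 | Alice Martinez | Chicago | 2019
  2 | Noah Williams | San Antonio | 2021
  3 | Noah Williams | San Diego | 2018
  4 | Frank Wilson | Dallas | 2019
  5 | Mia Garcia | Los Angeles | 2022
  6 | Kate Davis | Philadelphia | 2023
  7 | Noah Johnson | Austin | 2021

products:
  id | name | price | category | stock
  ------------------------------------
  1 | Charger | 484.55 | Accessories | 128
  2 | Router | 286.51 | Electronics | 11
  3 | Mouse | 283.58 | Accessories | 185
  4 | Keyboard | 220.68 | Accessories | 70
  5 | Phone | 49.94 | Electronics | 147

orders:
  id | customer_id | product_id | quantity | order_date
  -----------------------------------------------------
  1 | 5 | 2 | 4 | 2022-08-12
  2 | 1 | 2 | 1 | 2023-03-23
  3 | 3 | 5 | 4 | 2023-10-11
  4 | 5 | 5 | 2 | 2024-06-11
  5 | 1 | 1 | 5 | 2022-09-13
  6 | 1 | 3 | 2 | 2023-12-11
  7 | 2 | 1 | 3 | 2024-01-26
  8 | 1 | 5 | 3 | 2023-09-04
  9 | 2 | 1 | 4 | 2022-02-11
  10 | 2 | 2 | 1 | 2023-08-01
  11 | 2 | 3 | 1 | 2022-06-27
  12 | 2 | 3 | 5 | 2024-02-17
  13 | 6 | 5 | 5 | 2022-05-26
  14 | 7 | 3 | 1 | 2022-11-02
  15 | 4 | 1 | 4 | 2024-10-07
SELECT name, signup_year FROM customers ORDER BY signup_year DESC LIMIT 4

Execution result:
name | signup_year
Kate Davis | 2023
Mia Garcia | 2022
Noah Williams | 2021
Noah Johnson | 2021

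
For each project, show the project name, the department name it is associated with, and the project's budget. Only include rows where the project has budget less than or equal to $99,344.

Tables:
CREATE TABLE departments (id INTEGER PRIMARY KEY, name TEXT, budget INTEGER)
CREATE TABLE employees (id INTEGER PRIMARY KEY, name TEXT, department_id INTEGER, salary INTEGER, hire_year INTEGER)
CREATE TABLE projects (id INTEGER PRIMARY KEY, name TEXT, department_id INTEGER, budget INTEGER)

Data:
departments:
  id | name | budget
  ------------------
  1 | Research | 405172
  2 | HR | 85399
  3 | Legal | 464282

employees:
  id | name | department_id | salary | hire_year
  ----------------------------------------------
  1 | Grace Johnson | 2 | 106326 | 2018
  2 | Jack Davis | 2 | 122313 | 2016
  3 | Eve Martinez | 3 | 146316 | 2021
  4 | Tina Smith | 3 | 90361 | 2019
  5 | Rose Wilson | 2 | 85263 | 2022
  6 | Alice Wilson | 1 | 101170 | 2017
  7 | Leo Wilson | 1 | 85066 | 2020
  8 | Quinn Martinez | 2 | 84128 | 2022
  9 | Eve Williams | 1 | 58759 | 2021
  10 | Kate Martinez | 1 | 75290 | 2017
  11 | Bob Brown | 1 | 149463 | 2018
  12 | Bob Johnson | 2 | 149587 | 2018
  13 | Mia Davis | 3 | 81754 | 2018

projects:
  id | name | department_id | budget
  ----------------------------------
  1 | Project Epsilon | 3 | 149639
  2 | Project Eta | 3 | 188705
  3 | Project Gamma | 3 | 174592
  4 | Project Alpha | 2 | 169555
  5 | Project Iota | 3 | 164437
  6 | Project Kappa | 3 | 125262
SELECT c.name, p.name AS department, c.budget FROM projects c JOIN departments p ON c.department_id = p.id WHERE c.budget <= 99344

Execution result:
(no rows)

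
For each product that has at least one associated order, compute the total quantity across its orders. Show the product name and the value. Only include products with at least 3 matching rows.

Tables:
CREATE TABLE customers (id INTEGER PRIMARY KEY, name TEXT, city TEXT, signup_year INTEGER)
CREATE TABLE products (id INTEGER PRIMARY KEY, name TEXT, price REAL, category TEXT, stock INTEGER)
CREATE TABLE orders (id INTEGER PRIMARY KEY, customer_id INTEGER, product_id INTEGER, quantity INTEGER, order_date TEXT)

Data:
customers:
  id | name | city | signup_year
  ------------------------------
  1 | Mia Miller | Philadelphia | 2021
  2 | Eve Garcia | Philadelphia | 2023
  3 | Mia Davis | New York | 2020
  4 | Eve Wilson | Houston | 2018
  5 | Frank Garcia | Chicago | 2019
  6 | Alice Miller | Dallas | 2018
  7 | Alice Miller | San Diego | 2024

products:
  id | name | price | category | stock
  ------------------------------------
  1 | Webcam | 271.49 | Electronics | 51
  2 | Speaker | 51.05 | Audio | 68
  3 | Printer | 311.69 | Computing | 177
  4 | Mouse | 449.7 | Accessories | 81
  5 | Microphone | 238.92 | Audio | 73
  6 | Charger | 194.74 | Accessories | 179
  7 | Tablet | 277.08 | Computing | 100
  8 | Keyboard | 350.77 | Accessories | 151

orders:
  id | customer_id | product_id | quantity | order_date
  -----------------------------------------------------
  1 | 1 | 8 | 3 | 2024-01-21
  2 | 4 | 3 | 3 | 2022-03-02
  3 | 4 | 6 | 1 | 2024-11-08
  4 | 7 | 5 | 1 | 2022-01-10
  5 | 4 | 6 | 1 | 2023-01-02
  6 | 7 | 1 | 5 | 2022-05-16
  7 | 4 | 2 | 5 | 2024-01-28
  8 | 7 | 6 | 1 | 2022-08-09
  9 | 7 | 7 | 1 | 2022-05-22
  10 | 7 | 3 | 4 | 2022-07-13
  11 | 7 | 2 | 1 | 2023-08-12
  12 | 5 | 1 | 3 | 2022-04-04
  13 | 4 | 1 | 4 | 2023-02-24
SELECT p.name, SUM(c.quantity) AS sum_quantity FROM orders c JOIN products p ON c.product_id = p.id GROUP BY p.id, p.name HAVING COUNT(*) >= 3

Execution result:
name | sum_quantity
Webcam | 12
Charger | 3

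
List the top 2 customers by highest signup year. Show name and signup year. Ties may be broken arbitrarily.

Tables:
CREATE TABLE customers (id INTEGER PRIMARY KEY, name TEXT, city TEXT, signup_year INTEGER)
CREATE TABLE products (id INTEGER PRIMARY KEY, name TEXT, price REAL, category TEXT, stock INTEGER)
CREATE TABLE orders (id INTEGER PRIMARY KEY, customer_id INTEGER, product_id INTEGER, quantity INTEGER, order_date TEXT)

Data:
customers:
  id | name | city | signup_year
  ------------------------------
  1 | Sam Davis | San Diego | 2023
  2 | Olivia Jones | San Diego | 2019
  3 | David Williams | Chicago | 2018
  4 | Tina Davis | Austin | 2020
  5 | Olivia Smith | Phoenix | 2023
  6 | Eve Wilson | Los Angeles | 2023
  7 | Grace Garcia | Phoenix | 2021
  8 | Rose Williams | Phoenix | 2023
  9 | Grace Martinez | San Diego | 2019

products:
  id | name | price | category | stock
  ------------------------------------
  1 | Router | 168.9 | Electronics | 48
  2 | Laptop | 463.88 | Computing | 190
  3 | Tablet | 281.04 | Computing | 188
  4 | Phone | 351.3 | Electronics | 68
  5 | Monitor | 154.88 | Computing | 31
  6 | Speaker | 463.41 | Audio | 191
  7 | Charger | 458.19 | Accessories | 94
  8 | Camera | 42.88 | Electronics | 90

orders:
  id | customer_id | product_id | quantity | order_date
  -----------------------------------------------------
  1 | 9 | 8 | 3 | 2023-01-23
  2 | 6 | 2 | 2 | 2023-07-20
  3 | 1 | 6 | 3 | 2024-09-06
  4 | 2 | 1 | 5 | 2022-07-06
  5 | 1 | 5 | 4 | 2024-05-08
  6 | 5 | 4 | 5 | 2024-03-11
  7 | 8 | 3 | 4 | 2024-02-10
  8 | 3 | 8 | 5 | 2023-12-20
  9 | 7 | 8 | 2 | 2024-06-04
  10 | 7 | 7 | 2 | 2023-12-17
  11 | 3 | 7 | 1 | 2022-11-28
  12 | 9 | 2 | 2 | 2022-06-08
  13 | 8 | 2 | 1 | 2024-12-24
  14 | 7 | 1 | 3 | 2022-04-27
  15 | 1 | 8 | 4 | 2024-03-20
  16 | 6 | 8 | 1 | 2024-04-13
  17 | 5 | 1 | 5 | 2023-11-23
SELECT name, signup_year FROM customers ORDER BY signup_year DESC LIMIT 2

Execution result:
name | signup_year
Sam Davis | 2023
Olivia Smith | 2023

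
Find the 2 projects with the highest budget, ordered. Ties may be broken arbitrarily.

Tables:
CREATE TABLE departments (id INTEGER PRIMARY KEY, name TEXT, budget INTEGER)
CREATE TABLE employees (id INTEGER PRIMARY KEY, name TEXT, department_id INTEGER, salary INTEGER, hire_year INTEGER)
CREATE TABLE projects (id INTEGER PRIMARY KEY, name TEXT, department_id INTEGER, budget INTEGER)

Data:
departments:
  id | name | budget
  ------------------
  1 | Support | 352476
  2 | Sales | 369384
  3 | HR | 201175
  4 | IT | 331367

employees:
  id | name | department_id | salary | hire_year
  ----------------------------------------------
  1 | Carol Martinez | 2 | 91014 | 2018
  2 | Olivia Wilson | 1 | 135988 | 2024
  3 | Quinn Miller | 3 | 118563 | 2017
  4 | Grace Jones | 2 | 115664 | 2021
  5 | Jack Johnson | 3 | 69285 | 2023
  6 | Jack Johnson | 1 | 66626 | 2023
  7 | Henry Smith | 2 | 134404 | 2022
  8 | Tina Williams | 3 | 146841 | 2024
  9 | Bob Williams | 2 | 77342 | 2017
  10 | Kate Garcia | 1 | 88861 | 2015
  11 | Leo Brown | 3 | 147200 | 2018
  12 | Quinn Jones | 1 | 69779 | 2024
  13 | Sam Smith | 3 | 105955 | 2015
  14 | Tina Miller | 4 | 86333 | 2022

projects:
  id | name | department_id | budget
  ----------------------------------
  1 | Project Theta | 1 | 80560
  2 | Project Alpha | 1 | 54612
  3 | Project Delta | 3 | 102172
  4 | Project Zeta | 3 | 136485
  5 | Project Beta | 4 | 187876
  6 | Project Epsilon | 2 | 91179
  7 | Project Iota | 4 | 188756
SELECT name, budget FROM projects ORDER BY budget DESC LIMIT 2

Execution result:
name | budget
Project Iota | 188756
Project Beta | 187876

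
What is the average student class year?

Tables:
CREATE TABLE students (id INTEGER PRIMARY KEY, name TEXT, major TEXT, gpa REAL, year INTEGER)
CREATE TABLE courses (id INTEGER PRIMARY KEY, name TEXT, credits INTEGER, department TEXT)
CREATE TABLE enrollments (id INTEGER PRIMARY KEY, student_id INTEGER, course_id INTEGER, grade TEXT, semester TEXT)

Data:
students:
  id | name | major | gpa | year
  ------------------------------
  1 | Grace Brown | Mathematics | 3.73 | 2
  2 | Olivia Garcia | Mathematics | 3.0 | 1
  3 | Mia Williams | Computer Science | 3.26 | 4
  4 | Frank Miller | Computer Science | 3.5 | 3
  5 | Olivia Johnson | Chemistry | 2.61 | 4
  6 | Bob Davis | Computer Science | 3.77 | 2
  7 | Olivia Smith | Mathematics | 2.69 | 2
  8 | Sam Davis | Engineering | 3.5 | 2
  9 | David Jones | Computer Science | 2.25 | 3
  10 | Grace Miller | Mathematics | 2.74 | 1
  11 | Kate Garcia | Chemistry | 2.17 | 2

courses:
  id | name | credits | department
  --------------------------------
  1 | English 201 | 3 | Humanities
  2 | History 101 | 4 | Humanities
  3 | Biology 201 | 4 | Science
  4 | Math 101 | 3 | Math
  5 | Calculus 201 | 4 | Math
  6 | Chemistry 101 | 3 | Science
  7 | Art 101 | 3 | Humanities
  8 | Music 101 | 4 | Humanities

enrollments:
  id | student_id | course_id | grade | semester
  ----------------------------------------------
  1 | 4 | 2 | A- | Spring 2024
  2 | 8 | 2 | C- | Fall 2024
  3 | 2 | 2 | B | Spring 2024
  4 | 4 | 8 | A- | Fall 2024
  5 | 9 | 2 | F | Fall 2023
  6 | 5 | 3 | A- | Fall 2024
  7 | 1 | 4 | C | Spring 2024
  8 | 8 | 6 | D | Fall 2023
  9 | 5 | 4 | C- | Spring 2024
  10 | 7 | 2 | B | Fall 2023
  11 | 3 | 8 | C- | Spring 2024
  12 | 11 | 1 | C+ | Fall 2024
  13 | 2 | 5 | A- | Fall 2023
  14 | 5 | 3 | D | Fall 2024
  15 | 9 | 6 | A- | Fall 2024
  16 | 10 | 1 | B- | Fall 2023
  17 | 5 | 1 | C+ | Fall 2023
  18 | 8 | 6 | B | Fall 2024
SELECT AVG(year) FROM students

Execution result:
2.36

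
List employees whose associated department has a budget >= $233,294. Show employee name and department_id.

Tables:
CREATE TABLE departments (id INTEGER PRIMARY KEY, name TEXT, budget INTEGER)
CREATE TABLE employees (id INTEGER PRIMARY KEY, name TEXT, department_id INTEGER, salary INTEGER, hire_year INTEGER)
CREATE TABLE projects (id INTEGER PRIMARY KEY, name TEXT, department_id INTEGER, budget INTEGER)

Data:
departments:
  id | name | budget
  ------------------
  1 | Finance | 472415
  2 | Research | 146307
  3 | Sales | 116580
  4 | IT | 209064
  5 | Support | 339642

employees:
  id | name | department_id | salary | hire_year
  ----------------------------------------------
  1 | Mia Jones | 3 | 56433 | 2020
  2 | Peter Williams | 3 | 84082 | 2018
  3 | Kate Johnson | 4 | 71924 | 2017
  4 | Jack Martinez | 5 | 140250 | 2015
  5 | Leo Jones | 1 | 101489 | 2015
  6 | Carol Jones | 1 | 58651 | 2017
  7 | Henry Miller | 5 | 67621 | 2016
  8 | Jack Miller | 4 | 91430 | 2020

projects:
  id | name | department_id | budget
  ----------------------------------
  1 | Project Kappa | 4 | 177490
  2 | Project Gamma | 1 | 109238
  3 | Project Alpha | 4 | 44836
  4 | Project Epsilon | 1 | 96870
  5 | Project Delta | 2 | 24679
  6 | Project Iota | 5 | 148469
SELECT name, department_id FROM employees WHERE department_id IN (SELECT id FROM departments WHERE budget >= 233294)

Execution result:
name | department_id
Jack Martinez | 5
Leo Jones | 1
Carol Jones | 1
Henry Miller | 5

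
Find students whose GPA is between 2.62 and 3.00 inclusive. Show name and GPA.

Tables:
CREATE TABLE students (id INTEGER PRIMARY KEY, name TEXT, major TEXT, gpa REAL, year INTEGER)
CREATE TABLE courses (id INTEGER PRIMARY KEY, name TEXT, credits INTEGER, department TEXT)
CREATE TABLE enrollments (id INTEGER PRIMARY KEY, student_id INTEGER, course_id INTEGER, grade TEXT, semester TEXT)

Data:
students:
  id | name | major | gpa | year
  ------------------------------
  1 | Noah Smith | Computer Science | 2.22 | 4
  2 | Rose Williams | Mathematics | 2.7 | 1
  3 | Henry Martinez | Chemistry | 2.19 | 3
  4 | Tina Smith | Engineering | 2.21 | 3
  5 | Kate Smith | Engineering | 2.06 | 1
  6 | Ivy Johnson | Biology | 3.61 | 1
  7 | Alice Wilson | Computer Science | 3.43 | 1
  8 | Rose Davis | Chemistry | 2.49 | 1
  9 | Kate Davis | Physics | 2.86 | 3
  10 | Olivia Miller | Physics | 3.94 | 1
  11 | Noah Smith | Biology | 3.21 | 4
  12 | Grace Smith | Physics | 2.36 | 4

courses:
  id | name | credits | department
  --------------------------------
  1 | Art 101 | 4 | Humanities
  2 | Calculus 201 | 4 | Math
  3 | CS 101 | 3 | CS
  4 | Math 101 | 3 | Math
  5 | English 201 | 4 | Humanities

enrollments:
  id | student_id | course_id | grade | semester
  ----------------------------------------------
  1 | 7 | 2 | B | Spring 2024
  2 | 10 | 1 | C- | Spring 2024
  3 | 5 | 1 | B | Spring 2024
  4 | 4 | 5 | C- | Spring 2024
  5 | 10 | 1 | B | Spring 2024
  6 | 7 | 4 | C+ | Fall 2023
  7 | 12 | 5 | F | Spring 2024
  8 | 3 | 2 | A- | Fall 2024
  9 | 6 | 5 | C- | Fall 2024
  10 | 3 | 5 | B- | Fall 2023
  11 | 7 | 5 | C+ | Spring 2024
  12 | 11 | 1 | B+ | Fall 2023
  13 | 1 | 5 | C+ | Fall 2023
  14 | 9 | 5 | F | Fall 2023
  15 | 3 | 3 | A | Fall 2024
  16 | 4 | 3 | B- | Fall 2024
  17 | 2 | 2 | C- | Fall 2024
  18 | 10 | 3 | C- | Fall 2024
SELECT name, gpa FROM students WHERE gpa BETWEEN 2.62 AND 3.0

Execution result:
name | gpa
Rose Williams | 2.70
Kate Davis | 2.86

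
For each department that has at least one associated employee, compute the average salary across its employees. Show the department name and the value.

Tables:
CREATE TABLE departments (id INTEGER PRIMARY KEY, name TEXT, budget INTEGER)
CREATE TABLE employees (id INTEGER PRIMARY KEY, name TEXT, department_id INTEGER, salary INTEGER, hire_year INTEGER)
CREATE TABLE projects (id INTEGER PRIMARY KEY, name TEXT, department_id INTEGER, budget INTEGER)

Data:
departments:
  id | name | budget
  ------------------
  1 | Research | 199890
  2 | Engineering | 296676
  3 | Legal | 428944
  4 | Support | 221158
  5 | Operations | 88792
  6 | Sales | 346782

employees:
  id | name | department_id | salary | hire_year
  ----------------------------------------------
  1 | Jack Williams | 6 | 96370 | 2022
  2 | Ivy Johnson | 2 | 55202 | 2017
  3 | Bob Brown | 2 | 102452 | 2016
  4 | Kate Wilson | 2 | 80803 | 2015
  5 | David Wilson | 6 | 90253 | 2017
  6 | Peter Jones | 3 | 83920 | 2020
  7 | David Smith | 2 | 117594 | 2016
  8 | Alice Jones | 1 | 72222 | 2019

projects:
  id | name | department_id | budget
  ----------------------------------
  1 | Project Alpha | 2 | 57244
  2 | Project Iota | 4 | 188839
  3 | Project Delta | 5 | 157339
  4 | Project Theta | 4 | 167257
SELECT p.name, AVG(c.salary) AS avg_salary FROM employees c JOIN departments p ON c.department_id = p.id GROUP BY p.id, p.name

Execution result:
name | avg_salary
Research | 72222.00
Engineering | 89012.75
Legal | 83920.00
Sales | 93311.50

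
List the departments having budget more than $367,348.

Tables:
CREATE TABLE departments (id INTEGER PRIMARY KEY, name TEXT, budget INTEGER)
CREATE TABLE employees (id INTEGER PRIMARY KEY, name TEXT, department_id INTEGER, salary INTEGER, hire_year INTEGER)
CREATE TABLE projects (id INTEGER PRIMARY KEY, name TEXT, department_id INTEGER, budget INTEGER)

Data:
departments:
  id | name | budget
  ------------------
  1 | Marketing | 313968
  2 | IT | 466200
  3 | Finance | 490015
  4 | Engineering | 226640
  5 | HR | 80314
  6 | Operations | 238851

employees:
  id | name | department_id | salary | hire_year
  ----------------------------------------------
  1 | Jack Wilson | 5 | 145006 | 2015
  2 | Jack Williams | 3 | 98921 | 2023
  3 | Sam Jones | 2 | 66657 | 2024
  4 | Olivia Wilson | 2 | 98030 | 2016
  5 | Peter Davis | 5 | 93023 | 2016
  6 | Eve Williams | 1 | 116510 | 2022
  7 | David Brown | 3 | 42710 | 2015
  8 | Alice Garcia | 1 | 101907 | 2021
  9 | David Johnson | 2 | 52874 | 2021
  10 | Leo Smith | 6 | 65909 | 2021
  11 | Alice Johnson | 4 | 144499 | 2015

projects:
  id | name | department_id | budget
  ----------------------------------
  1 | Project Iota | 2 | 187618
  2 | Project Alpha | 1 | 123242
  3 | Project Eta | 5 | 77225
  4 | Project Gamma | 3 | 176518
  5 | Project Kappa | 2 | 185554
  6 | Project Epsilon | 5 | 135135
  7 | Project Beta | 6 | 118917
SELECT name, budget FROM departments WHERE budget > 367348

Execution result:
name | budget
IT | 466200
Finance | 490015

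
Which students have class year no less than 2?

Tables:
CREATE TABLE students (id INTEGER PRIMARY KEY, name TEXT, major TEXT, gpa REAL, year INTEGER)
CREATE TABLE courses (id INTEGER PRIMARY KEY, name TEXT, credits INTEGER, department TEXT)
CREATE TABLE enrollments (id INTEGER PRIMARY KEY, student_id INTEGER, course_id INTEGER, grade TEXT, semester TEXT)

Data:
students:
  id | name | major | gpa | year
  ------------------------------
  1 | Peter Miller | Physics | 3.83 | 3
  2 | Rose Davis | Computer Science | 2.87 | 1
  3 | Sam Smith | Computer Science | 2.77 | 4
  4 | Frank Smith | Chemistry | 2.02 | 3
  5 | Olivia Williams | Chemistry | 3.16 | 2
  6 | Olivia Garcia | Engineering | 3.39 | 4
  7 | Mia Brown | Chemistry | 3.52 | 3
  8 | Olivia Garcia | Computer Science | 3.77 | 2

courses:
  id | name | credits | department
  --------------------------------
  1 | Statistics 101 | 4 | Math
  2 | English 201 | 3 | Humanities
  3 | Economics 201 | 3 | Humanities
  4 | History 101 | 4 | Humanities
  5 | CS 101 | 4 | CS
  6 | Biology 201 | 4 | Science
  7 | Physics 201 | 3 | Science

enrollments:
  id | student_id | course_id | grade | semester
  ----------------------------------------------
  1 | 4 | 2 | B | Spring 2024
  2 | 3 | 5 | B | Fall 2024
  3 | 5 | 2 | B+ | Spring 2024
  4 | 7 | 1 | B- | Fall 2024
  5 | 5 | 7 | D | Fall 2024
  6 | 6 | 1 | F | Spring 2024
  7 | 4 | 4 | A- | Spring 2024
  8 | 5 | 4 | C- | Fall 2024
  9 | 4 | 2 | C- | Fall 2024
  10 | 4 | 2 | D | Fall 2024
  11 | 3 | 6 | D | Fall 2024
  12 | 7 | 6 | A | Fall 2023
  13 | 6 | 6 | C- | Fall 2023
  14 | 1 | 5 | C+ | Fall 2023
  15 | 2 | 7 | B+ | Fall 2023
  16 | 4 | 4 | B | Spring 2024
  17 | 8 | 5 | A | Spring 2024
SELECT name, year FROM students WHERE year >= 2

Execution result:
name | year
Peter Miller | 3
Sam Smith | 4
Frank Smith | 3
Olivia Williams | 2
Olivia Garcia | 4
Mia Brown | 3
Olivia Garcia | 2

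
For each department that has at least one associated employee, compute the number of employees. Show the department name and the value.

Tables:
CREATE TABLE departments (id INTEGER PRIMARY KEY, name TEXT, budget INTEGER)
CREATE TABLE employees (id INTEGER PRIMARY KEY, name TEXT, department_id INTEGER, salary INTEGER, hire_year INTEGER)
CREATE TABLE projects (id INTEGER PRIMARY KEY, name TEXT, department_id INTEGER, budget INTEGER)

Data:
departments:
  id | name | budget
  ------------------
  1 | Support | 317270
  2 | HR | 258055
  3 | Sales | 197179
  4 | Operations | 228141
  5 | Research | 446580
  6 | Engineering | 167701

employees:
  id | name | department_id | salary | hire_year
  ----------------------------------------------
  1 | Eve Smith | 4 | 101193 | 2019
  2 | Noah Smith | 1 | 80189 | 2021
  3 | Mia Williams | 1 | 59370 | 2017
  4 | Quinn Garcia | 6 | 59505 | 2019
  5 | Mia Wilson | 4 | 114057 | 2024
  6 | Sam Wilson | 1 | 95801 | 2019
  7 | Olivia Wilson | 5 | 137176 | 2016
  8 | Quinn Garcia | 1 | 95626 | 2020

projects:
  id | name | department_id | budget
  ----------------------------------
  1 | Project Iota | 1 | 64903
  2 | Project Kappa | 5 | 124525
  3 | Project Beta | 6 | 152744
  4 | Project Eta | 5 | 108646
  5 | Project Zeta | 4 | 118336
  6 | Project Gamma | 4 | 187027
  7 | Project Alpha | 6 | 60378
SELECT p.name, COUNT(*) AS n FROM employees c JOIN departments p ON c.department_id = p.id GROUP BY p.id, p.name

Execution result:
name | n
Support | 4
Operations | 2
Research | 1
Engineering | 1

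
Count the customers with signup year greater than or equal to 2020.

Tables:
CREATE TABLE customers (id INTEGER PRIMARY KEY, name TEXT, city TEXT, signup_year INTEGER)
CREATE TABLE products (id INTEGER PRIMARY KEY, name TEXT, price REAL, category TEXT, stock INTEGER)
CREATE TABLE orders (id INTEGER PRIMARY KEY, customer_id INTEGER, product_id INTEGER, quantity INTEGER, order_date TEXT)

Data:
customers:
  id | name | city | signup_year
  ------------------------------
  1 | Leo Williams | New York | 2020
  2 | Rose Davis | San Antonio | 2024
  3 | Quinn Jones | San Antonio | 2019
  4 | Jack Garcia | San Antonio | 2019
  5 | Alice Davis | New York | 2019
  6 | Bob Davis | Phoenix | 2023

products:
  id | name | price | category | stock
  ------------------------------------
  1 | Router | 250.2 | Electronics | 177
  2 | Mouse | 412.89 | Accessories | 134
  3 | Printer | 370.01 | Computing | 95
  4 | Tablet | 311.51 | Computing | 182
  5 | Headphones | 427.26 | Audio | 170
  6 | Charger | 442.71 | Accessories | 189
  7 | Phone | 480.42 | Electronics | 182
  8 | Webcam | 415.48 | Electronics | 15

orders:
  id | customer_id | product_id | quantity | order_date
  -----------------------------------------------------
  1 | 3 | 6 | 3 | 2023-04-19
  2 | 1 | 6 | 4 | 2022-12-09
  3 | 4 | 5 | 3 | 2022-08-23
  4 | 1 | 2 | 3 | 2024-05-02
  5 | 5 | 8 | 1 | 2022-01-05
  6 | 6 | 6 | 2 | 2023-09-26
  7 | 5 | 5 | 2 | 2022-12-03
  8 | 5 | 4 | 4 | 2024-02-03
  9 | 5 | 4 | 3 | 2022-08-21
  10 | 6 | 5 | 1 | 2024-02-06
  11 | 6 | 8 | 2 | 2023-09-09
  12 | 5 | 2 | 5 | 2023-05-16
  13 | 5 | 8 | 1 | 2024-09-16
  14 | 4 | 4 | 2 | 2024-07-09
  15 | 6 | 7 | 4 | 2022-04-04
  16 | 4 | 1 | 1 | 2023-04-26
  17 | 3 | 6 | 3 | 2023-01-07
SELECT COUNT(*) FROM customers WHERE signup_year >= 2020

Execution result:
3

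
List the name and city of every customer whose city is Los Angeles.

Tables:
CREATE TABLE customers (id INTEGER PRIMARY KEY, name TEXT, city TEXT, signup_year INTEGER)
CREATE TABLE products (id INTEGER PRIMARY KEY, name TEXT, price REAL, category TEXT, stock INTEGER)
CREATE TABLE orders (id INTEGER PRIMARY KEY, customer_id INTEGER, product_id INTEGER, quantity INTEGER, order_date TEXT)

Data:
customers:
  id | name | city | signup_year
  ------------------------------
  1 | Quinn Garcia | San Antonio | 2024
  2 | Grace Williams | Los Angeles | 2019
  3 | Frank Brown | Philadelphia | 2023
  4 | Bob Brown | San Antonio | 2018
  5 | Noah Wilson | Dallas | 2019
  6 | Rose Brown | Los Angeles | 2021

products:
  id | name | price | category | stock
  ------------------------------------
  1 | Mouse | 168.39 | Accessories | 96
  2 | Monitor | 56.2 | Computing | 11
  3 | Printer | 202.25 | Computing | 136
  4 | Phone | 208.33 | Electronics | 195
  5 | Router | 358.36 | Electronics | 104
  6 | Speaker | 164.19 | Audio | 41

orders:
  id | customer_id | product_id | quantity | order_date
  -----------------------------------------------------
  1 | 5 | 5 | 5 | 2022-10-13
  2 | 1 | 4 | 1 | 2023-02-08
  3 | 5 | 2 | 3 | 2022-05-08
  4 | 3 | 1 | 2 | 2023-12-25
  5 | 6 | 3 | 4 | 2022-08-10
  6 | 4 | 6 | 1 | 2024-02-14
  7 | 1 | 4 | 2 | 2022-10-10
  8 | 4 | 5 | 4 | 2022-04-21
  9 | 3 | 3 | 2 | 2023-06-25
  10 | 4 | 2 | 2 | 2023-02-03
SELECT name, city FROM customers WHERE city = 'Los Angeles'

Execution result:
name | city
Grace Williams | Los Angeles
Rose Brown | Los Angeles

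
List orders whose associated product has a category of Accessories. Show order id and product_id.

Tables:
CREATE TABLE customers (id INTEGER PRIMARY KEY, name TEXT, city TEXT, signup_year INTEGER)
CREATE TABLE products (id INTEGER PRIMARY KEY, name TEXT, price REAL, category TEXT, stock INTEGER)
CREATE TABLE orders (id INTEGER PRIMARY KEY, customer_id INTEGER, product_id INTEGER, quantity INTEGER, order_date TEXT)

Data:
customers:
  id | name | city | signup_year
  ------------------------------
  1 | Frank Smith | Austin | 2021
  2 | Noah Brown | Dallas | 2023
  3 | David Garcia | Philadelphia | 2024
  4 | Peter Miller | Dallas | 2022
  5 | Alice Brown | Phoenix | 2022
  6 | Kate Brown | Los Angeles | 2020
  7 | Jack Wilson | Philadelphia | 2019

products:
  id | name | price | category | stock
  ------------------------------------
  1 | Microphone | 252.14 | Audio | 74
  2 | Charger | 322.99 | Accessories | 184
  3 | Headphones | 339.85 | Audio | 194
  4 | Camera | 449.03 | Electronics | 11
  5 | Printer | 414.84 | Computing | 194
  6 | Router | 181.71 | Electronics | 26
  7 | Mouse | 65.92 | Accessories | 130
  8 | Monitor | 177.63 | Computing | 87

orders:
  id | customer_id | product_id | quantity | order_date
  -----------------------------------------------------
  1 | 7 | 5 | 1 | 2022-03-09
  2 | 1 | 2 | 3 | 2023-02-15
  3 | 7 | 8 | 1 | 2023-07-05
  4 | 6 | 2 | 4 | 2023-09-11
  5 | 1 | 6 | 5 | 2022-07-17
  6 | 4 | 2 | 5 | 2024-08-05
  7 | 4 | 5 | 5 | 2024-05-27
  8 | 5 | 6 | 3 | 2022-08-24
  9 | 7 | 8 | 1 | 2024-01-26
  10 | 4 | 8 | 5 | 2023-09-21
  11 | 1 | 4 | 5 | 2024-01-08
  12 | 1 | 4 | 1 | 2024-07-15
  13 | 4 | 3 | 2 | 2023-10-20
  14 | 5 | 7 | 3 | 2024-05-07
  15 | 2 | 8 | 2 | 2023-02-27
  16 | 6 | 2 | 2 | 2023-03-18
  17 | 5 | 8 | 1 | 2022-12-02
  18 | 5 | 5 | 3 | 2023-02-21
SELECT id, product_id FROM orders WHERE product_id IN (SELECT id FROM products WHERE category = 'Accessories')

Execution result:
id | product_id
2 | 2
4 | 2
6 | 2
14 | 7
16 | 2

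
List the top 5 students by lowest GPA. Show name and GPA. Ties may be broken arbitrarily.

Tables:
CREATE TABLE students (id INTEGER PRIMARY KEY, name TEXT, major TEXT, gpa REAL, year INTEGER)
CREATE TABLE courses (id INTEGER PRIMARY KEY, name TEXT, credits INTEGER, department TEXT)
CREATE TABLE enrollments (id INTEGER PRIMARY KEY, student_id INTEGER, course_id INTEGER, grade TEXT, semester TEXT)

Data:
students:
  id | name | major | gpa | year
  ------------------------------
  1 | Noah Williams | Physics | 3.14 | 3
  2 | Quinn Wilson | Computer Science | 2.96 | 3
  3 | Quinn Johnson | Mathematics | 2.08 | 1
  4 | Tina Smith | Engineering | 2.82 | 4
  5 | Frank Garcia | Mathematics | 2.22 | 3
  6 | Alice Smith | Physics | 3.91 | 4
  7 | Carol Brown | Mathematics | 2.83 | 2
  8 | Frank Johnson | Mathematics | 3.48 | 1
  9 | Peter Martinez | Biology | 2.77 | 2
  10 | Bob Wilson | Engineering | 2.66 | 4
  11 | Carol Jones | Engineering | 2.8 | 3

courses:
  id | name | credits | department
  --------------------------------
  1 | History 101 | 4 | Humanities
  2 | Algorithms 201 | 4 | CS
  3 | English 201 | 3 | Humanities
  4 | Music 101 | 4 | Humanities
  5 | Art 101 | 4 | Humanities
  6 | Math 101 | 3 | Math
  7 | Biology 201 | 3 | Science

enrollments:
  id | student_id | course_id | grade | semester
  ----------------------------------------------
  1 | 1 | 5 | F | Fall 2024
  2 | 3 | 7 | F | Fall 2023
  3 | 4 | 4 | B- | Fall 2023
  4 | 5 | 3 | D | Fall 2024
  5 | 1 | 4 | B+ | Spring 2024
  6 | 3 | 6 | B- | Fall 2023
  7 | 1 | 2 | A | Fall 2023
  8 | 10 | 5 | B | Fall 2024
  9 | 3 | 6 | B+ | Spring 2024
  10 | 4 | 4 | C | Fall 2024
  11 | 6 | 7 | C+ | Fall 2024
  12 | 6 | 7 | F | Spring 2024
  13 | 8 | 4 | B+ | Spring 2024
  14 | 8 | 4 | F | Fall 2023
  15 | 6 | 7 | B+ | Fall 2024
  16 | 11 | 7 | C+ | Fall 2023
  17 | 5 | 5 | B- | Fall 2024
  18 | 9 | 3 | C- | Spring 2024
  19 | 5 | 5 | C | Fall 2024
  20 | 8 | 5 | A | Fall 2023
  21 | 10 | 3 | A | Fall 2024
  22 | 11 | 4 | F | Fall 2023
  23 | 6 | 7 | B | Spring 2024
SELECT name, gpa FROM students ORDER BY gpa ASC LIMIT 5

Execution result:
name | gpa
Quinn Johnson | 2.08
Frank Garcia | 2.22
Bob Wilson | 2.66
Peter Martinez | 2.77
Carol Jones | 2.80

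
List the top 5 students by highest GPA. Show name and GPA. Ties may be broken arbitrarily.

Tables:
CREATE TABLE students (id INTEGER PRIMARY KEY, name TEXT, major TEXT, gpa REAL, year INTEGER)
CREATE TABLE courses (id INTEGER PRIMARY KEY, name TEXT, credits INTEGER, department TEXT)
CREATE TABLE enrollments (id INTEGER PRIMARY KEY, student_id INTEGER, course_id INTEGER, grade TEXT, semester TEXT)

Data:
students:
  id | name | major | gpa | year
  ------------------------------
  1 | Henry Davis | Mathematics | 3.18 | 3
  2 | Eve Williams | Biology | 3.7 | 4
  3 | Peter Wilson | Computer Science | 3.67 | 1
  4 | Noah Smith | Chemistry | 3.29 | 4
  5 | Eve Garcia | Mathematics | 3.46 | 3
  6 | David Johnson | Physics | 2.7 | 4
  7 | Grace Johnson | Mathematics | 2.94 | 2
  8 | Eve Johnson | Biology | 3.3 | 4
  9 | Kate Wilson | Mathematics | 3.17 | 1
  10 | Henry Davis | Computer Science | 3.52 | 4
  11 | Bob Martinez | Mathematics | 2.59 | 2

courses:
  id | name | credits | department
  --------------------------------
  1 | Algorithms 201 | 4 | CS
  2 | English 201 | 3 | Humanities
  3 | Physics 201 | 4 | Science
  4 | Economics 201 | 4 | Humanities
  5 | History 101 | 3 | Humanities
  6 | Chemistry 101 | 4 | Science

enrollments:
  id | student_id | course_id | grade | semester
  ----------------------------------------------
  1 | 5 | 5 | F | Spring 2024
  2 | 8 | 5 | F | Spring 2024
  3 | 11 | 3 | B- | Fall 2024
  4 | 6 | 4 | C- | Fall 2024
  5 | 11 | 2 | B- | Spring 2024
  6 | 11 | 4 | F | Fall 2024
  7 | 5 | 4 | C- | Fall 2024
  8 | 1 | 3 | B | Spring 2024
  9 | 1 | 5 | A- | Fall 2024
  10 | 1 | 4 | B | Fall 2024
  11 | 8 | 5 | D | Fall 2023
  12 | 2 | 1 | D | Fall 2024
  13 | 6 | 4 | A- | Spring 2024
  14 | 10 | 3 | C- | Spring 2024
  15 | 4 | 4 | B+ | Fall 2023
SELECT name, gpa FROM students ORDER BY gpa DESC LIMIT 5

Execution result:
name | gpa
Eve Williams | 3.70
Peter Wilson | 3.67
Henry Davis | 3.52
Eve Garcia | 3.46
Eve Johnson | 3.30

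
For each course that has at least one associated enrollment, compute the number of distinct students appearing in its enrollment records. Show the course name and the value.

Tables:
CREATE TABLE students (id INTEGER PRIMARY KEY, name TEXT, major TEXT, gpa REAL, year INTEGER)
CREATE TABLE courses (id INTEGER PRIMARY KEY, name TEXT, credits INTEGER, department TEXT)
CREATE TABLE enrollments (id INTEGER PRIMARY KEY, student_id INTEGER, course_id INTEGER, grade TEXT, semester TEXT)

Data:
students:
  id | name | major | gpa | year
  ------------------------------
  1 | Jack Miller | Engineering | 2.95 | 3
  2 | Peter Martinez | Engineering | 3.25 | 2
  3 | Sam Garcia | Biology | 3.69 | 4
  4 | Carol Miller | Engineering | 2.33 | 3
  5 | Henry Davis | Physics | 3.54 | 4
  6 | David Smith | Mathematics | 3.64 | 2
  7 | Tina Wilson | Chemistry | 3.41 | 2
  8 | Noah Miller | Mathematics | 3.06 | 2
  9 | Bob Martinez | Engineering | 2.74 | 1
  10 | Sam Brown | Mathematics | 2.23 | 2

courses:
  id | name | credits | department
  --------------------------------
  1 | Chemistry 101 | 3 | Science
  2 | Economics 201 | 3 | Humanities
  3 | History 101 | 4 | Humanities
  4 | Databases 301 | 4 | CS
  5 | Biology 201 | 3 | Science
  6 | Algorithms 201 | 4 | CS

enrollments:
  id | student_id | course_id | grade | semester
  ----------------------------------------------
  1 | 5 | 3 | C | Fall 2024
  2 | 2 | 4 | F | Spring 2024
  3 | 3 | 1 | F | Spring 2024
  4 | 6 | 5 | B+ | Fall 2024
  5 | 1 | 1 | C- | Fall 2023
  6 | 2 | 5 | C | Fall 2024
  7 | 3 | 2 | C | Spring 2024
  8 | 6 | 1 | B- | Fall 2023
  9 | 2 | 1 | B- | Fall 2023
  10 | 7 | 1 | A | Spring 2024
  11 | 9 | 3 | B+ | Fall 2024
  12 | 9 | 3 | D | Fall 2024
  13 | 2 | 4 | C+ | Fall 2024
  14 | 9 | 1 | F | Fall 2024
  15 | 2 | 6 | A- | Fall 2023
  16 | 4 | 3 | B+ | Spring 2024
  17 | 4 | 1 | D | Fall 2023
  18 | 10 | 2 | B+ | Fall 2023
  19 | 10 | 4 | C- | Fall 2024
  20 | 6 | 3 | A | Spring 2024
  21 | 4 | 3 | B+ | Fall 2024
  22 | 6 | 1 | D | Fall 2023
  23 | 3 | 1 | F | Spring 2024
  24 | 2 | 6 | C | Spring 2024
SELECT p.name, COUNT(DISTINCT c.student_id) AS distinct_student_count FROM enrollments c JOIN courses p ON c.course_id = p.id GROUP BY p.id, p.name

Execution result:
name | distinct_student_count
Chemistry 101 | 7
Economics 201 | 2
History 101 | 4
Databases 301 | 2
Biology 201 | 2
Algorithms 201 | 1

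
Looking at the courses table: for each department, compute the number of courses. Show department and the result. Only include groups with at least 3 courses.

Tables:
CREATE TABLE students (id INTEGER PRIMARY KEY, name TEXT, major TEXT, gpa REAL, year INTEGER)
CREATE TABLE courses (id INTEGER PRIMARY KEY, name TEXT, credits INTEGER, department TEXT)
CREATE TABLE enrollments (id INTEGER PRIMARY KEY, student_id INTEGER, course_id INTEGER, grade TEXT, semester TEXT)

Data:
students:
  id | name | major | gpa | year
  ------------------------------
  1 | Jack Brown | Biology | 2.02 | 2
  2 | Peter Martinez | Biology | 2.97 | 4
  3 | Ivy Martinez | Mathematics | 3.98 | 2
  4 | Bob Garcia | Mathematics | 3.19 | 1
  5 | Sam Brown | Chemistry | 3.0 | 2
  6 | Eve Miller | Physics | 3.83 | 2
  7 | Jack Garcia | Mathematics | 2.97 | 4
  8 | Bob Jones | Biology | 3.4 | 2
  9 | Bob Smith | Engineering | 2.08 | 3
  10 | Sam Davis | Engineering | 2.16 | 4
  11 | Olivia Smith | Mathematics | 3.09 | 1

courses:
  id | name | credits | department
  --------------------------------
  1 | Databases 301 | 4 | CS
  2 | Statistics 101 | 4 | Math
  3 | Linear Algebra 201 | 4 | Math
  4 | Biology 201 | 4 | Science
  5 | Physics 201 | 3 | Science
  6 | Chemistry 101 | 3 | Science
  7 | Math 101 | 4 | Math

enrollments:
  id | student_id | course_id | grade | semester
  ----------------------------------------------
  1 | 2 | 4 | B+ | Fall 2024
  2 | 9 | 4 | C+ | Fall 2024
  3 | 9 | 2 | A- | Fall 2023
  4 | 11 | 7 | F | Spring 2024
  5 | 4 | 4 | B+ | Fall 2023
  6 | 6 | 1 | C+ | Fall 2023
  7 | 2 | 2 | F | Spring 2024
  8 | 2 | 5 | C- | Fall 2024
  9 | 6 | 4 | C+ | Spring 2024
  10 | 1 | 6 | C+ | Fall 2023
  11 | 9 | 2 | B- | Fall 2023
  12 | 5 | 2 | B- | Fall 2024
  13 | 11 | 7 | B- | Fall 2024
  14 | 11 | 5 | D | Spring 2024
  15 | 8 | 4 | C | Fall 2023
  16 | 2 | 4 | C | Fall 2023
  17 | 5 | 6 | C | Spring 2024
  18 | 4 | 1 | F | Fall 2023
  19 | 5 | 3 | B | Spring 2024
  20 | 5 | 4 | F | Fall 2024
SELECT department, COUNT(*) AS n FROM courses GROUP BY department HAVING COUNT(*) >= 3

Execution result:
department | n
Math | 3
Science | 3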